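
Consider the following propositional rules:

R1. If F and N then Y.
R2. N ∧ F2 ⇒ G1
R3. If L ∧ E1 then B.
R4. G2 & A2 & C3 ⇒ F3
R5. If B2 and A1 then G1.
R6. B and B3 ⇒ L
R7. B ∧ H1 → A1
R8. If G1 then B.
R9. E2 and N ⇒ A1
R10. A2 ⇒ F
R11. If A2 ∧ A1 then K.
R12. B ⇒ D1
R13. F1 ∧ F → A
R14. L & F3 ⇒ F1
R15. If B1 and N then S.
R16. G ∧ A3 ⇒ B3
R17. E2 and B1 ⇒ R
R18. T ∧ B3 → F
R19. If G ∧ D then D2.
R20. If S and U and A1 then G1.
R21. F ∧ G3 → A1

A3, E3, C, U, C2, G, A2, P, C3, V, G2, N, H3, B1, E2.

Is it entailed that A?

F3  (by R4: G2, A2, C3)
A1  (by R9: E2, N)
F  (by R10: A2)
S  (by R15: B1, N)
B3  (by R16: G, A3)
G1  (by R20: S, U, A1)
B  (by R8: G1)
L  (by R6: B, B3)
F1  (by R14: L, F3)
A  (by R13: F1, F)

Yes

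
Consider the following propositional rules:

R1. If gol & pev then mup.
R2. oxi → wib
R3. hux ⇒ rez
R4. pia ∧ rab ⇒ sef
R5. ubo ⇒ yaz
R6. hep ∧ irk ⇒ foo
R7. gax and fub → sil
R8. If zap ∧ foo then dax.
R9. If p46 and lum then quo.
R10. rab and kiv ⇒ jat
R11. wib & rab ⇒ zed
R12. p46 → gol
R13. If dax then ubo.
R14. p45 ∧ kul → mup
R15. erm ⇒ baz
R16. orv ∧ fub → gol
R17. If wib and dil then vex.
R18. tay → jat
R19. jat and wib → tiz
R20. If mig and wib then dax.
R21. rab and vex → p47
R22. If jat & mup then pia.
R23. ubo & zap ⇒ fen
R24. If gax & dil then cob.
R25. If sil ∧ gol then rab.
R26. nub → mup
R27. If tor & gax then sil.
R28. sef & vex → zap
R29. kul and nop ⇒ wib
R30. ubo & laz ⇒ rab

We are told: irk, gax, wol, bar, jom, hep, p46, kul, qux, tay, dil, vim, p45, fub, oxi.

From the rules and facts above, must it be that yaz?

Yes

wib  (by R2: oxi)
foo  (by R6: hep, irk)
sil  (by R7: gax, fub)
gol  (by R12: p46)
mup  (by R14: p45, kul)
vex  (by R17: wib, dil)
jat  (by R18: tay)
pia  (by R22: jat, mup)
rab  (by R25: sil, gol)
sef  (by R4: pia, rab)
zap  (by R28: sef, vex)
dax  (by R8: zap, foo)
ubo  (by R13: dax)
yaz  (by R5: ubo)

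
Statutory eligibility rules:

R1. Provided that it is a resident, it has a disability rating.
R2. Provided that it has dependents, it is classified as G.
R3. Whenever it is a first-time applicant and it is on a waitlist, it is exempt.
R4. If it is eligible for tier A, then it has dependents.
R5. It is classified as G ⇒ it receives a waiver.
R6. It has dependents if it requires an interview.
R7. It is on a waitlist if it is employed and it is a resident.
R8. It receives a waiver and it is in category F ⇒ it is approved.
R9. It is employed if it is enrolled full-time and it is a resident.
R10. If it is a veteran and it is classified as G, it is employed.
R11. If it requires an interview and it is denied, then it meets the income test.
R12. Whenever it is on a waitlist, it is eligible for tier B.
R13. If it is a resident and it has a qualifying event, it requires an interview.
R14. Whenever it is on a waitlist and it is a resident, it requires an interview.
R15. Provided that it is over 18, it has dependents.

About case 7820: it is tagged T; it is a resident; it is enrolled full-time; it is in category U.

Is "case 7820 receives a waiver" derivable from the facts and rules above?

By R9 (it is enrolled full-time, it is a resident): it is employed.
By R7 (it is employed, it is a resident): it is on a waitlist.
By R14 (it is on a waitlist, it is a resident): it requires an interview.
By R6 (it requires an interview): it has dependents.
By R2 (it has dependents): it is classified as G.
By R5 (it is classified as G): it receives a waiver.

Yes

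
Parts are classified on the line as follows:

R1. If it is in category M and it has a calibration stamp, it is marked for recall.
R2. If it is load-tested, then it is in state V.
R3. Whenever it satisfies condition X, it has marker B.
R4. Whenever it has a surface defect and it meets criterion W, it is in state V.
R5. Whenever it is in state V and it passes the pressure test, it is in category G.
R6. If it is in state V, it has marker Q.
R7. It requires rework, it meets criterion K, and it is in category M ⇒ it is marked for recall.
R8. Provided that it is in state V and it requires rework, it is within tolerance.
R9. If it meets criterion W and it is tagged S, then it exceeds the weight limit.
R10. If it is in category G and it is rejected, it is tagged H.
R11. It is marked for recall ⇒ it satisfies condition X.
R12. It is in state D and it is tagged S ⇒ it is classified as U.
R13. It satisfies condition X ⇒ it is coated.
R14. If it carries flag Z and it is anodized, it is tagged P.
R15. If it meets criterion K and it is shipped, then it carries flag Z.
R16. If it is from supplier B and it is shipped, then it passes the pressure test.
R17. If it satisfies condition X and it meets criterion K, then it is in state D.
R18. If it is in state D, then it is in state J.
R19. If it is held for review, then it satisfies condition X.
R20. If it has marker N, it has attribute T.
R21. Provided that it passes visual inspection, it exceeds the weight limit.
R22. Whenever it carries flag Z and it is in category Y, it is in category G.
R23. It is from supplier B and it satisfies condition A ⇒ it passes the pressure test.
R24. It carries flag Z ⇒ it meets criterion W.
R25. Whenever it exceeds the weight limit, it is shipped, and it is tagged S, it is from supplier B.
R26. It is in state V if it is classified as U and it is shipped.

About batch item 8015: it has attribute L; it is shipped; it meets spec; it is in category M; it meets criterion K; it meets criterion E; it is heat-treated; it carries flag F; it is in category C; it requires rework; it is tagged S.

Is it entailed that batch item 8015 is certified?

No

Forward chaining from the given facts derives: is marked for recall, satisfies condition X, is coated, carries flag Z, is in state D, is in state J, meets criterion W, has marker B, exceeds the weight limit, is classified as U, is from supplier B, is in state V, has marker Q, is within tolerance, passes the pressure test, is in category G.
No rule has "it is certified" as its conclusion, and it is not among the given facts.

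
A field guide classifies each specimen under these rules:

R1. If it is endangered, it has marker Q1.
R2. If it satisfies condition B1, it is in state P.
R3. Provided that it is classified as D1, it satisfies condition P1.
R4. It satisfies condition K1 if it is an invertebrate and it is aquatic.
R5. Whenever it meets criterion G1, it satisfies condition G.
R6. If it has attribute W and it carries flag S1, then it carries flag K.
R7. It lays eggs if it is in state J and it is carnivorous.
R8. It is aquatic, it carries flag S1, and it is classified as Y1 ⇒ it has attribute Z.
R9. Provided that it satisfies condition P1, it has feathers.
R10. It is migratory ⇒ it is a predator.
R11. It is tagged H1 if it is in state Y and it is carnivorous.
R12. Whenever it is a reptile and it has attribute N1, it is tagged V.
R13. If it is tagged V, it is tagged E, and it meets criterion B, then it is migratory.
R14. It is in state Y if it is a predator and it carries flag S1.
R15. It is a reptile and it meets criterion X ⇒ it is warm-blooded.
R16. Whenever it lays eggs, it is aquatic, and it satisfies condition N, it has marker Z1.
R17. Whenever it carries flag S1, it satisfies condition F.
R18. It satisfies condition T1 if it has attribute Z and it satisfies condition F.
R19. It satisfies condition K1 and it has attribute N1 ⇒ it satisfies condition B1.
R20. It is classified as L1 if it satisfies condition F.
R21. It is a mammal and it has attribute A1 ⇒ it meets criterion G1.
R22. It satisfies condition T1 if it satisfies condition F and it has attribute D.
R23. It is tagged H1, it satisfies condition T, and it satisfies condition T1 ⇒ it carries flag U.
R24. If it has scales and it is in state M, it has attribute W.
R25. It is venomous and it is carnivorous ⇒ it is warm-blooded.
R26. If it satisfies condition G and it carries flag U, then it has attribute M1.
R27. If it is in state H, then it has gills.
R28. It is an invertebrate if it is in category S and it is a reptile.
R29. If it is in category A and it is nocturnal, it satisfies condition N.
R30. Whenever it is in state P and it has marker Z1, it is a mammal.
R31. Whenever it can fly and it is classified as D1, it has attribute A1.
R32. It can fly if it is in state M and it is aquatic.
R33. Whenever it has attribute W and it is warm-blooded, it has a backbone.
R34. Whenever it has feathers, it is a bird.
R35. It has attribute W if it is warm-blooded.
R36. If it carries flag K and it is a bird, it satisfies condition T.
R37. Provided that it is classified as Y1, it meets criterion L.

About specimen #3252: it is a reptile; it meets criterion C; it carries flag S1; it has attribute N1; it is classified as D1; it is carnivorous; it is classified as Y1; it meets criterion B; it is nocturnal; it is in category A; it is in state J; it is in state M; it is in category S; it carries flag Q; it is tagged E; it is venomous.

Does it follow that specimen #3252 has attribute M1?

No

Forward chaining from the given facts derives: satisfies condition P1, lays eggs, has feathers, is tagged V, is migratory, satisfies condition F, is classified as L1, is warm-blooded, is an invertebrate, satisfies condition N, is a bird, has attribute W, meets criterion L, carries flag K, is a predator, is in state Y, has a backbone, satisfies condition T, is tagged H1.
The only rule concluding "it has attribute M1" is R26, which needs "it satisfies condition G"; that is never established.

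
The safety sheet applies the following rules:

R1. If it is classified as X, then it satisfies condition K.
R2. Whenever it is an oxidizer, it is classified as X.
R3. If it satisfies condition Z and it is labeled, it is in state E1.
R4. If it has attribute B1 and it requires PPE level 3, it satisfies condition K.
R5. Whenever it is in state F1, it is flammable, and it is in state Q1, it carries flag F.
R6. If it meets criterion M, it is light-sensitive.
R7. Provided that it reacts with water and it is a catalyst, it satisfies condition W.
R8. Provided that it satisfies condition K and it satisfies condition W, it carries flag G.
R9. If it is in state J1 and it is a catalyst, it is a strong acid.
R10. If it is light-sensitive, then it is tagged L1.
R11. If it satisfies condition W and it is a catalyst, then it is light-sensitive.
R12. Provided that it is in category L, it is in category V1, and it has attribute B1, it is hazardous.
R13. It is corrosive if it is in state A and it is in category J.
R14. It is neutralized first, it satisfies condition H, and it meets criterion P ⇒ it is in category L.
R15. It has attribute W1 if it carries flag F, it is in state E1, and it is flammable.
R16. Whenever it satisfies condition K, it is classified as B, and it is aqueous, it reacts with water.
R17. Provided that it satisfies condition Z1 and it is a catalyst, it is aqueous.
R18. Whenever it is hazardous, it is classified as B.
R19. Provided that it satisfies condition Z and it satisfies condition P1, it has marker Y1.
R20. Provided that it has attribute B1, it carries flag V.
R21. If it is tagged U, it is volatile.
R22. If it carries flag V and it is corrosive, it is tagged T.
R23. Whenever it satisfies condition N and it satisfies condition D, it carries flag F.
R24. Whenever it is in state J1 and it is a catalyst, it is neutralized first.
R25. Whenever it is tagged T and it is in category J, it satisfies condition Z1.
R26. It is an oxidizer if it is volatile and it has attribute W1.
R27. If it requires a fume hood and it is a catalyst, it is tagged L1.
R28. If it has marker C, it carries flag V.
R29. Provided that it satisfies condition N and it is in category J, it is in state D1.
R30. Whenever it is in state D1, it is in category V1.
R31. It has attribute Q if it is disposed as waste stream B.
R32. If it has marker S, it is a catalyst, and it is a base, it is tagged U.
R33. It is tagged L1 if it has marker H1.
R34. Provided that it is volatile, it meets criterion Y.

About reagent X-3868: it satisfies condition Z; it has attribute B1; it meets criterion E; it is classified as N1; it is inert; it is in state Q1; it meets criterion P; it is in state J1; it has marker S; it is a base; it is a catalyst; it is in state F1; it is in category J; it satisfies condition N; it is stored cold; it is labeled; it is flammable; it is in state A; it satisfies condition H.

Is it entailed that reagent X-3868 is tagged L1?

Yes

By R3 (it satisfies condition Z, it is labeled): it is in state E1.
By R5 (it is in state F1, it is flammable, it is in state Q1): it carries flag F.
By R13 (it is in state A, it is in category J): it is corrosive.
By R15 (it carries flag F, it is in state E1, it is flammable): it has attribute W1.
By R20 (it has attribute B1): it carries flag V.
By R22 (it carries flag V, it is corrosive): it is tagged T.
By R24 (it is in state J1, it is a catalyst): it is neutralized first.
By R25 (it is tagged T, it is in category J): it satisfies condition Z1.
By R29 (it satisfies condition N, it is in category J): it is in state D1.
By R30 (it is in state D1): it is in category V1.
By R32 (it has marker S, it is a catalyst, it is a base): it is tagged U.
By R14 (it is neutralized first, it satisfies condition H, it meets criterion P): it is in category L.
By R17 (it satisfies condition Z1, it is a catalyst): it is aqueous.
By R21 (it is tagged U): it is volatile.
By R26 (it is volatile, it has attribute W1): it is an oxidizer.
By R2 (it is an oxidizer): it is classified as X.
By R12 (it is in category L, it is in category V1, it has attribute B1): it is hazardous.
By R18 (it is hazardous): it is classified as B.
By R1 (it is classified as X): it satisfies condition K.
By R16 (it satisfies condition K, it is classified as B, it is aqueous): it reacts with water.
By R7 (it reacts with water, it is a catalyst): it satisfies condition W.
By R11 (it satisfies condition W, it is a catalyst): it is light-sensitive.
By R10 (it is light-sensitive): it is tagged L1.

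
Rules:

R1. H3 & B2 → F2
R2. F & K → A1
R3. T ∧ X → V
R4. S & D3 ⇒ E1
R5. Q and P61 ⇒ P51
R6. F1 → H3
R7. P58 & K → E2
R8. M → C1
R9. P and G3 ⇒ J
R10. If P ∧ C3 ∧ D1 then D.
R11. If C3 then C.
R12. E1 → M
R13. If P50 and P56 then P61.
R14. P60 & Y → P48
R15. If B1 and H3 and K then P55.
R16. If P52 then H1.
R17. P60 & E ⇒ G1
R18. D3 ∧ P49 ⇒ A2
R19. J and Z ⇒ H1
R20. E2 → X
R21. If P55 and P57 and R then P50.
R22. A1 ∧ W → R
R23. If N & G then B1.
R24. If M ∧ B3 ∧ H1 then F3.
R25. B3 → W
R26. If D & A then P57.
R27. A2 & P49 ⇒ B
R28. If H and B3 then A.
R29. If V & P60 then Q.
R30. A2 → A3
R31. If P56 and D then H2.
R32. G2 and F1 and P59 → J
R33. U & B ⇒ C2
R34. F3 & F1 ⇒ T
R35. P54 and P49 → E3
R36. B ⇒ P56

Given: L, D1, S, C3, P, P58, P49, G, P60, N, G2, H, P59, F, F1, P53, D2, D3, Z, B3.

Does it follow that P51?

Forward chaining from the given facts derives: E1, H3, D, C, M, A2, B1, W, B, A, A3, J, P56, C1, H1, F3, P57, H2, T.
The only rule concluding P51 is R5, which needs Q; that is never established.

No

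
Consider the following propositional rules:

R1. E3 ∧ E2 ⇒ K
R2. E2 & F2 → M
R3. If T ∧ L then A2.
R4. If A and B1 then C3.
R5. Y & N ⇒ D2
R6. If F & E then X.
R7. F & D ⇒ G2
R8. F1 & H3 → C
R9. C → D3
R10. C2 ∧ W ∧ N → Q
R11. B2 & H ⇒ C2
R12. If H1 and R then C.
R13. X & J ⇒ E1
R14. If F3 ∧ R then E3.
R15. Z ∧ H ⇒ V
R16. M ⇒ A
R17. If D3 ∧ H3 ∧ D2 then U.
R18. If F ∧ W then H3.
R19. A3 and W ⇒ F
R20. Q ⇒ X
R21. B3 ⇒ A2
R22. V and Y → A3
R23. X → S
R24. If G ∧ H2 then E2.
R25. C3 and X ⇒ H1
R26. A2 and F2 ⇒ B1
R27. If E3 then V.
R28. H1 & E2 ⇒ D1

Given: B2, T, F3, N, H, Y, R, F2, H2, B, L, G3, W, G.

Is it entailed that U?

Yes

A2  (by R3: T, L)
D2  (by R5: Y, N)
C2  (by R11: B2, H)
E3  (by R14: F3, R)
E2  (by R24: G, H2)
B1  (by R26: A2, F2)
V  (by R27: E3)
M  (by R2: E2, F2)
Q  (by R10: C2, W, N)
A  (by R16: M)
X  (by R20: Q)
A3  (by R22: V, Y)
C3  (by R4: A, B1)
F  (by R19: A3, W)
H1  (by R25: C3, X)
C  (by R12: H1, R)
H3  (by R18: F, W)
D3  (by R9: C)
U  (by R17: D3, H3, D2)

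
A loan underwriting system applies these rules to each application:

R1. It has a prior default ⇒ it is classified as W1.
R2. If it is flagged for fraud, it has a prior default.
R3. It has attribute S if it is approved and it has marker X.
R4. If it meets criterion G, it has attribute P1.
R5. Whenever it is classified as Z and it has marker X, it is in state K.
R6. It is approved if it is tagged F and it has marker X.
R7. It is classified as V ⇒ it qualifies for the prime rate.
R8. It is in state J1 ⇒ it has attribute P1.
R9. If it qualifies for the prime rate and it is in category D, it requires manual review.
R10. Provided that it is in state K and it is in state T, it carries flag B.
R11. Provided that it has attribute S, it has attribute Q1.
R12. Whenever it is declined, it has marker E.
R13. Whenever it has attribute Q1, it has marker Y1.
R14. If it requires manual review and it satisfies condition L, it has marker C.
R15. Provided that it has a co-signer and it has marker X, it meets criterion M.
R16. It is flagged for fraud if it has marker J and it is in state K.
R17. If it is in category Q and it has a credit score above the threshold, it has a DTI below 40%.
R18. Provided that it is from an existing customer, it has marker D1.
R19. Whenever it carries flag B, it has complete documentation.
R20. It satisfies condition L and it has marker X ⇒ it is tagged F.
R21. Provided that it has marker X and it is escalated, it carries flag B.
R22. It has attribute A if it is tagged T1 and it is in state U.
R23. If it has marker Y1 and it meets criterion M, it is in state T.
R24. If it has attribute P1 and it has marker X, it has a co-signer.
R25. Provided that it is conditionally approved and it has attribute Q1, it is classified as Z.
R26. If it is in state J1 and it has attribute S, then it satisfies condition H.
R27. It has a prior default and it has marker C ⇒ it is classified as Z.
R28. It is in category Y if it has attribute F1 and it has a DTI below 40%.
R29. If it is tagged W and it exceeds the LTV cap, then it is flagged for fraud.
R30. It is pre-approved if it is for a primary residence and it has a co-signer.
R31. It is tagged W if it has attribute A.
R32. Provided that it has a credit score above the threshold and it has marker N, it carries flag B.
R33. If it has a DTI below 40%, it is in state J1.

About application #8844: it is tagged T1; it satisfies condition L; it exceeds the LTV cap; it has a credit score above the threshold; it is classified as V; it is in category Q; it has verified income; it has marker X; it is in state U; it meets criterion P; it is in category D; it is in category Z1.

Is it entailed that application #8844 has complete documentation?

By R7 (it is classified as V): it qualifies for the prime rate.
By R9 (it qualifies for the prime rate, it is in category D): it requires manual review.
By R14 (it requires manual review, it satisfies condition L): it has marker C.
By R17 (it is in category Q, it has a credit score above the threshold): it has a DTI below 40%.
By R20 (it satisfies condition L, it has marker X): it is tagged F.
By R22 (it is tagged T1, it is in state U): it has attribute A.
By R31 (it has attribute A): it is tagged W.
By R33 (it has a DTI below 40%): it is in state J1.
By R6 (it is tagged F, it has marker X): it is approved.
By R8 (it is in state J1): it has attribute P1.
By R24 (it has attribute P1, it has marker X): it has a co-signer.
By R29 (it is tagged W, it exceeds the LTV cap): it is flagged for fraud.
By R2 (it is flagged for fraud): it has a prior default.
By R3 (it is approved, it has marker X): it has attribute S.
By R11 (it has attribute S): it has attribute Q1.
By R13 (it has attribute Q1): it has marker Y1.
By R15 (it has a co-signer, it has marker X): it meets criterion M.
By R23 (it has marker Y1, it meets criterion M): it is in state T.
By R27 (it has a prior default, it has marker C): it is classified as Z.
By R5 (it is classified as Z, it has marker X): it is in state K.
By R10 (it is in state K, it is in state T): it carries flag B.
By R19 (it carries flag B): it has complete documentation.

Yes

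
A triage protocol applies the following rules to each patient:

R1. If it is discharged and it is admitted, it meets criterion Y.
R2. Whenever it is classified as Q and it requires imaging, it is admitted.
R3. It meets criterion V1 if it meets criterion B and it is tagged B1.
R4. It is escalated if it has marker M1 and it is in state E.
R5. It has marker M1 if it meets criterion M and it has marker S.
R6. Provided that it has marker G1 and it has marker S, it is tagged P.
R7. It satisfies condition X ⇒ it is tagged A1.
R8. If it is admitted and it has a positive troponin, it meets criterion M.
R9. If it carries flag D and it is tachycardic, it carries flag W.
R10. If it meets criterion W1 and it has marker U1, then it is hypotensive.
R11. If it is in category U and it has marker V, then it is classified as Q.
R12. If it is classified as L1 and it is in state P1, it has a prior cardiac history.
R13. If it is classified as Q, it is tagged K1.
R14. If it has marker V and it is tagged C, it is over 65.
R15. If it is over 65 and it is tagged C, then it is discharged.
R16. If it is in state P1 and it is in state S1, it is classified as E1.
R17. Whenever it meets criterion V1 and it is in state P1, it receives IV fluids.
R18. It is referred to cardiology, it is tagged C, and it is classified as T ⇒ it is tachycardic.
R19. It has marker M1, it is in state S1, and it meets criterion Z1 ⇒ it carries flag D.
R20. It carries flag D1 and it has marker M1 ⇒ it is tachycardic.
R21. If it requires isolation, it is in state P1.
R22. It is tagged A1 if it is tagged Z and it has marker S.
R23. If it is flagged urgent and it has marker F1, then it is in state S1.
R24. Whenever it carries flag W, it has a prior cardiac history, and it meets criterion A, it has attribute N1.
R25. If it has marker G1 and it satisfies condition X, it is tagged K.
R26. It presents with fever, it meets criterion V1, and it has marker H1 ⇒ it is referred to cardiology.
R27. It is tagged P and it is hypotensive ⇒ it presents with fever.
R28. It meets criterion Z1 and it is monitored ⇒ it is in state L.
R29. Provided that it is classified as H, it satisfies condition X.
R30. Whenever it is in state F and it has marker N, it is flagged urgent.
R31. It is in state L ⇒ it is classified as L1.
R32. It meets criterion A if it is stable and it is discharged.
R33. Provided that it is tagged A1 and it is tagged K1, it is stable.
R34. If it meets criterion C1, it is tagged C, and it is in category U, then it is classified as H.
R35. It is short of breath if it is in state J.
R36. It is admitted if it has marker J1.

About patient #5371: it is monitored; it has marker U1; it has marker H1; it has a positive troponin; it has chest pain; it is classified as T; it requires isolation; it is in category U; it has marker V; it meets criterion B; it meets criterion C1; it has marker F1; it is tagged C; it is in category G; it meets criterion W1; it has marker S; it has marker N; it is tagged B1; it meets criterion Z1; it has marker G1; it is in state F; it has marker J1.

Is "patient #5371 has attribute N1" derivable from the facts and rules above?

Yes

By R3 (it meets criterion B, it is tagged B1): it meets criterion V1.
By R6 (it has marker G1, it has marker S): it is tagged P.
By R10 (it meets criterion W1, it has marker U1): it is hypotensive.
By R11 (it is in category U, it has marker V): it is classified as Q.
By R13 (it is classified as Q): it is tagged K1.
By R14 (it has marker V, it is tagged C): it is over 65.
By R15 (it is over 65, it is tagged C): it is discharged.
By R21 (it requires isolation): it is in state P1.
By R27 (it is tagged P, it is hypotensive): it presents with fever.
By R28 (it meets criterion Z1, it is monitored): it is in state L.
By R30 (it is in state F, it has marker N): it is flagged urgent.
By R31 (it is in state L): it is classified as L1.
By R34 (it meets criterion C1, it is tagged C, it is in category U): it is classified as H.
By R36 (it has marker J1): it is admitted.
By R8 (it is admitted, it has a positive troponin): it meets criterion M.
By R12 (it is classified as L1, it is in state P1): it has a prior cardiac history.
By R23 (it is flagged urgent, it has marker F1): it is in state S1.
By R26 (it presents with fever, it meets criterion V1, it has marker H1): it is referred to cardiology.
By R29 (it is classified as H): it satisfies condition X.
By R5 (it meets criterion M, it has marker S): it has marker M1.
By R7 (it satisfies condition X): it is tagged A1.
By R18 (it is referred to cardiology, it is tagged C, it is classified as T): it is tachycardic.
By R19 (it has marker M1, it is in state S1, it meets criterion Z1): it carries flag D.
By R33 (it is tagged A1, it is tagged K1): it is stable.
By R9 (it carries flag D, it is tachycardic): it carries flag W.
By R32 (it is stable, it is discharged): it meets criterion A.
By R24 (it carries flag W, it has a prior cardiac history, it meets criterion A): it has attribute N1.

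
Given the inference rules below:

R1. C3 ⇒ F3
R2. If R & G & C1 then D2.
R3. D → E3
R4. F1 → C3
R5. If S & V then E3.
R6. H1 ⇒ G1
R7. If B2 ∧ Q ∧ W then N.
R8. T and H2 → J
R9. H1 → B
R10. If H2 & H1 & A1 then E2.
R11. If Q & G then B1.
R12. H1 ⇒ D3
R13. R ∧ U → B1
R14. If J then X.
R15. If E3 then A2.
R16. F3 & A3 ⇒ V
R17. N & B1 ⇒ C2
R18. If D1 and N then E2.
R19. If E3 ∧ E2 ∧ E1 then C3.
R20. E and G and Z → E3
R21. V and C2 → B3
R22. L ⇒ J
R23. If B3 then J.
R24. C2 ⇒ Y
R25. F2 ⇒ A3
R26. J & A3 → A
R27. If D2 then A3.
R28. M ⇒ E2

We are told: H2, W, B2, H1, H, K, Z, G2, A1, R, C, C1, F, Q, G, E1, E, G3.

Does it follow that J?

D2  (by R2: R, G, C1)
N  (by R7: B2, Q, W)
E2  (by R10: H2, H1, A1)
B1  (by R11: Q, G)
C2  (by R17: N, B1)
E3  (by R20: E, G, Z)
A3  (by R27: D2)
C3  (by R19: E3, E2, E1)
F3  (by R1: C3)
V  (by R16: F3, A3)
B3  (by R21: V, C2)
J  (by R23: B3)

Yes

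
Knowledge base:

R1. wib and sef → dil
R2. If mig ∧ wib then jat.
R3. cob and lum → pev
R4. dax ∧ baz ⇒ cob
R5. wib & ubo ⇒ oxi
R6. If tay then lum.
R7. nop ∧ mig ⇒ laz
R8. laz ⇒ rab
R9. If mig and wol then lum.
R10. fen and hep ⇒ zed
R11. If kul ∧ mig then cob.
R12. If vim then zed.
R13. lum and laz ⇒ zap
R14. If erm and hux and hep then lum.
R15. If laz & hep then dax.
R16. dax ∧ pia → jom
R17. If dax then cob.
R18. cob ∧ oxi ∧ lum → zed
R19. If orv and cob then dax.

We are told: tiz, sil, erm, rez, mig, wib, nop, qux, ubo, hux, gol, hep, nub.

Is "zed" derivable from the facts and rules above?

Yes

oxi  (by R5: wib, ubo)
laz  (by R7: nop, mig)
lum  (by R14: erm, hux, hep)
dax  (by R15: laz, hep)
cob  (by R17: dax)
zed  (by R18: cob, oxi, lum)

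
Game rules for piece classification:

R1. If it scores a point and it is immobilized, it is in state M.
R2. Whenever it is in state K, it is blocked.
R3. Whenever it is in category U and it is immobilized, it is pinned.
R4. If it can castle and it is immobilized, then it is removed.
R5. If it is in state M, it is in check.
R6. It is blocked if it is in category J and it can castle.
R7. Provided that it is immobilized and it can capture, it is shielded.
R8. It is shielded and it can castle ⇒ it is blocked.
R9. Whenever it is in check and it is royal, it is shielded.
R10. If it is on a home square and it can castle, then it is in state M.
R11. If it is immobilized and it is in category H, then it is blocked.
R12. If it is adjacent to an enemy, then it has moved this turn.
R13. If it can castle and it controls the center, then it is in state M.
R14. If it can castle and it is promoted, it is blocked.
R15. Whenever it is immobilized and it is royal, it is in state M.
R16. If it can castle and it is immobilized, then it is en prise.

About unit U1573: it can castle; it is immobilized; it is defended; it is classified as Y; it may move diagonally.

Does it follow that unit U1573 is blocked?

No

Forward chaining from the given facts derives: is removed, is en prise.
Rules concluding "it is blocked": R2 needs "it is in state K"; R6 needs "it is in category J"; R8 needs "it is shielded"; R11 needs "it is in category H"; R14 needs "it is promoted" — none of these are established.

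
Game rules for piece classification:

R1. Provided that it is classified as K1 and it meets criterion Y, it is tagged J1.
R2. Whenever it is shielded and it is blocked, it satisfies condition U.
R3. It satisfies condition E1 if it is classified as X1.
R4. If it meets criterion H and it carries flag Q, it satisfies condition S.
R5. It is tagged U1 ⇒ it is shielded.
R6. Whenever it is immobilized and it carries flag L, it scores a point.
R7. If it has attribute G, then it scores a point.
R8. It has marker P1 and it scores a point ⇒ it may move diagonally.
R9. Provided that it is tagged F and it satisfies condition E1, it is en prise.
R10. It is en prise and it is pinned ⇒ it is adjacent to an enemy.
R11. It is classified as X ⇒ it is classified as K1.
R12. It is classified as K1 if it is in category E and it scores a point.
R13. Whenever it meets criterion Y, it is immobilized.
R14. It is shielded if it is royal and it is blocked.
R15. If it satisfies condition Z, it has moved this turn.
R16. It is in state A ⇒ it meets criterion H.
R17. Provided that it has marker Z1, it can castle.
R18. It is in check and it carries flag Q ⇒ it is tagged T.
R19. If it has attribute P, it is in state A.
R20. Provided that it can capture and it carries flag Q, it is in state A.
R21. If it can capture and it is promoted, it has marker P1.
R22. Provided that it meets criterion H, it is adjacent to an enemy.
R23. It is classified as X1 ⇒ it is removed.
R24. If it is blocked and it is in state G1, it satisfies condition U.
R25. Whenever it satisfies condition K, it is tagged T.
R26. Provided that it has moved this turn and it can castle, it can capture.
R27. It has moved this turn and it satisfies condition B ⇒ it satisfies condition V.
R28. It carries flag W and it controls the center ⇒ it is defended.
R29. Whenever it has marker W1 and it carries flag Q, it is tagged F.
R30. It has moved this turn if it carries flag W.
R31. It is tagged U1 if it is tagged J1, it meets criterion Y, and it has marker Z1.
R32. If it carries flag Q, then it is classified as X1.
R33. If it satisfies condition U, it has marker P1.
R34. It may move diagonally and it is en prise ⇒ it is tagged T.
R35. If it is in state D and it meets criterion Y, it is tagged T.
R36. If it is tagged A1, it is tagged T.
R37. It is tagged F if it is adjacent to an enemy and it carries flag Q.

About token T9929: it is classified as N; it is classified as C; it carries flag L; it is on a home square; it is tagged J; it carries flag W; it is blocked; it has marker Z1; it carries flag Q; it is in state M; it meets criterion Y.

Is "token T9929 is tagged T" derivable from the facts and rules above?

No

Forward chaining from the given facts derives: is immobilized, can castle, has moved this turn, is classified as X1, satisfies condition E1, scores a point, is removed, can capture, is in state A, meets criterion H, is adjacent to an enemy, is tagged F, satisfies condition S, is en prise.
Rules concluding "it is tagged T": R18 needs "it is in check"; R25 needs "it satisfies condition K"; R34 needs "it may move diagonally"; R35 needs "it is in state D"; R36 needs "it is tagged A1" — none of these are established.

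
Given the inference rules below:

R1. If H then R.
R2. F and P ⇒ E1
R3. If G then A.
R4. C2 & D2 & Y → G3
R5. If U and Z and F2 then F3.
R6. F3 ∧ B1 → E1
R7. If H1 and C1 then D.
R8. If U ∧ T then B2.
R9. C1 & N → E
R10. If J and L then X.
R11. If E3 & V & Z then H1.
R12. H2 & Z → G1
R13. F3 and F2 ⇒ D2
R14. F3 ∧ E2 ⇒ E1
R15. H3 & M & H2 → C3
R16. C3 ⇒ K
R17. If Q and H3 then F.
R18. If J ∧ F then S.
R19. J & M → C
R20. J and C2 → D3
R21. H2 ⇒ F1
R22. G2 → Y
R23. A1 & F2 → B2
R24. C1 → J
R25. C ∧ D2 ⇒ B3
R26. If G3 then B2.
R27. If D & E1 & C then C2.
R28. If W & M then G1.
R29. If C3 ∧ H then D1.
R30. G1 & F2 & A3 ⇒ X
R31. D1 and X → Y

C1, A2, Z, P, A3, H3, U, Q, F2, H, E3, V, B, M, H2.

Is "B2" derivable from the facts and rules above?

F3  (by R5: U, Z, F2)
H1  (by R11: E3, V, Z)
G1  (by R12: H2, Z)
D2  (by R13: F3, F2)
C3  (by R15: H3, M, H2)
F  (by R17: Q, H3)
J  (by R24: C1)
D1  (by R29: C3, H)
X  (by R30: G1, F2, A3)
Y  (by R31: D1, X)
E1  (by R2: F, P)
D  (by R7: H1, C1)
C  (by R19: J, M)
C2  (by R27: D, E1, C)
G3  (by R4: C2, D2, Y)
B2  (by R26: G3)

Yes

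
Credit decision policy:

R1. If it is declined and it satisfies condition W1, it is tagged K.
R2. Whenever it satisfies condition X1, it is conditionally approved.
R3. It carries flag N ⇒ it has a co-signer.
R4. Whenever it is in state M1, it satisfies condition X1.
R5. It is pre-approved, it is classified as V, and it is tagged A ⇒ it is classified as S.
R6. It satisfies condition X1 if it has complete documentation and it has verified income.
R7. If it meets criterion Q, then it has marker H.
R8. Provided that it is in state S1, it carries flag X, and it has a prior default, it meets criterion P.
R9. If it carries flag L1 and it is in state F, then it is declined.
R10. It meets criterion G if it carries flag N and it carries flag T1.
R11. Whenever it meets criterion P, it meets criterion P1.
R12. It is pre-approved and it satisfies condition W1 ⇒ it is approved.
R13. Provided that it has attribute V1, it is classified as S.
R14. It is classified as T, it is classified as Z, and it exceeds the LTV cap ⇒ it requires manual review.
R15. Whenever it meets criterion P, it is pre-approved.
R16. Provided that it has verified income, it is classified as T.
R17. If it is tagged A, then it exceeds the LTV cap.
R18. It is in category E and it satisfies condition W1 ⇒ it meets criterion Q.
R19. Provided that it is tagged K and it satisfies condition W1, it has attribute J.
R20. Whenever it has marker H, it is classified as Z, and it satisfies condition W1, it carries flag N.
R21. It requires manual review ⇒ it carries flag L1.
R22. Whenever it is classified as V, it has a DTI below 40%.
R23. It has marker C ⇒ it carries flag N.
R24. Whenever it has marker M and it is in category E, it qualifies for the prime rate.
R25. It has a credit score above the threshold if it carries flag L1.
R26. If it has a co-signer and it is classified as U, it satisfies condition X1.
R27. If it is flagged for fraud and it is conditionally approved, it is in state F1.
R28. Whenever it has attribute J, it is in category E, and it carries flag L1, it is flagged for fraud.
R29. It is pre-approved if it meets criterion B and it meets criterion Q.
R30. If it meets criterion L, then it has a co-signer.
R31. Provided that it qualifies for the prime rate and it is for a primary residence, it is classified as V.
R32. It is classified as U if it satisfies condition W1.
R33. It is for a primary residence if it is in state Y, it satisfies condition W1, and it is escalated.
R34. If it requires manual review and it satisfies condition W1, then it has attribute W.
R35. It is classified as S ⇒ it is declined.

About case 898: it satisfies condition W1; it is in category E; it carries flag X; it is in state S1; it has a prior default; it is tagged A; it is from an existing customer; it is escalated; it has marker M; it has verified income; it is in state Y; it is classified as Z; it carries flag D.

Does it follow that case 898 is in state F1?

Yes

By R8 (it is in state S1, it carries flag X, it has a prior default): it meets criterion P.
By R15 (it meets criterion P): it is pre-approved.
By R16 (it has verified income): it is classified as T.
By R17 (it is tagged A): it exceeds the LTV cap.
By R18 (it is in category E, it satisfies condition W1): it meets criterion Q.
By R24 (it has marker M, it is in category E): it qualifies for the prime rate.
By R32 (it satisfies condition W1): it is classified as U.
By R33 (it is in state Y, it satisfies condition W1, it is escalated): it is for a primary residence.
By R7 (it meets criterion Q): it has marker H.
By R14 (it is classified as T, it is classified as Z, it exceeds the LTV cap): it requires manual review.
By R20 (it has marker H, it is classified as Z, it satisfies condition W1): it carries flag N.
By R21 (it requires manual review): it carries flag L1.
By R31 (it qualifies for the prime rate, it is for a primary residence): it is classified as V.
By R3 (it carries flag N): it has a co-signer.
By R5 (it is pre-approved, it is classified as V, it is tagged A): it is classified as S.
By R26 (it has a co-signer, it is classified as U): it satisfies condition X1.
By R35 (it is classified as S): it is declined.
By R1 (it is declined, it satisfies condition W1): it is tagged K.
By R2 (it satisfies condition X1): it is conditionally approved.
By R19 (it is tagged K, it satisfies condition W1): it has attribute J.
By R28 (it has attribute J, it is in category E, it carries flag L1): it is flagged for fraud.
By R27 (it is flagged for fraud, it is conditionally approved): it is in state F1.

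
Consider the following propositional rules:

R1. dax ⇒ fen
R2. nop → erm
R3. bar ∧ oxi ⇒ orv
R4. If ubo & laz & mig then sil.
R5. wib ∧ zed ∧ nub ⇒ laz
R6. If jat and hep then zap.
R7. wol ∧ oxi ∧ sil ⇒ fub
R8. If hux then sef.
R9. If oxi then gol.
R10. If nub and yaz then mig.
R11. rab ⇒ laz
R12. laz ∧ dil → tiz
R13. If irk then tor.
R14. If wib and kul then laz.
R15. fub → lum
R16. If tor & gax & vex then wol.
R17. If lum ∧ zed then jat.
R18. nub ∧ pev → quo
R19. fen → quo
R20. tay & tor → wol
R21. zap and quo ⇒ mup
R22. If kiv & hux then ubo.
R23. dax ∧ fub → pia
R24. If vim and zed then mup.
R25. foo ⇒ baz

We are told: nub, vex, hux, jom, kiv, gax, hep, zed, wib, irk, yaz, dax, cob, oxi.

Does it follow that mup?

fen  (by R1: dax)
laz  (by R5: wib, zed, nub)
mig  (by R10: nub, yaz)
tor  (by R13: irk)
wol  (by R16: tor, gax, vex)
quo  (by R19: fen)
ubo  (by R22: kiv, hux)
sil  (by R4: ubo, laz, mig)
fub  (by R7: wol, oxi, sil)
lum  (by R15: fub)
jat  (by R17: lum, zed)
zap  (by R6: jat, hep)
mup  (by R21: zap, quo)

Yes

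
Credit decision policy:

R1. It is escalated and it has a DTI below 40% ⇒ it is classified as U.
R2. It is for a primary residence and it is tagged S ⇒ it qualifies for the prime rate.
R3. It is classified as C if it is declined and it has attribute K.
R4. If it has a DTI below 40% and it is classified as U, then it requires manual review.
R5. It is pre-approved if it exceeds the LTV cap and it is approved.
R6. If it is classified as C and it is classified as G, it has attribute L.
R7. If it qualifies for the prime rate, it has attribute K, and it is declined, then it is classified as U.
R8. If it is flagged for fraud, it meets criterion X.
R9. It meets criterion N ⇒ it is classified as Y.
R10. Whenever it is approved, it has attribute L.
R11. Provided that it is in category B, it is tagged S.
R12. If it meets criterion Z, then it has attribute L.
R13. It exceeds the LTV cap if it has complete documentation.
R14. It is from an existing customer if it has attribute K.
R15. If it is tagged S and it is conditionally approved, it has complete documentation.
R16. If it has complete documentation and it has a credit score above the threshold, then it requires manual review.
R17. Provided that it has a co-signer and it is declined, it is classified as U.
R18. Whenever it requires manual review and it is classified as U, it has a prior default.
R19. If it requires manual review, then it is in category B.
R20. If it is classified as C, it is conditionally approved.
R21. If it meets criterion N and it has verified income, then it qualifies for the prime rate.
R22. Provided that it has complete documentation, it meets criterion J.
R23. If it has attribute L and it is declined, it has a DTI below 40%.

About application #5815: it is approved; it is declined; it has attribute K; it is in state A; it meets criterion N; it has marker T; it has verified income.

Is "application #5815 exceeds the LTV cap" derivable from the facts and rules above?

Yes

By R3 (it is declined, it has attribute K): it is classified as C.
By R10 (it is approved): it has attribute L.
By R20 (it is classified as C): it is conditionally approved.
By R21 (it meets criterion N, it has verified income): it qualifies for the prime rate.
By R23 (it has attribute L, it is declined): it has a DTI below 40%.
By R7 (it qualifies for the prime rate, it has attribute K, it is declined): it is classified as U.
By R4 (it has a DTI below 40%, it is classified as U): it requires manual review.
By R19 (it requires manual review): it is in category B.
By R11 (it is in category B): it is tagged S.
By R15 (it is tagged S, it is conditionally approved): it has complete documentation.
By R13 (it has complete documentation): it exceeds the LTV cap.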